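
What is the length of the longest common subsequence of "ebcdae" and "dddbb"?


LCS of "ebcdae" and "dddbb"
DP table:
           d    d    d    b    b
      0    0    0    0    0    0
  e   0    0    0    0    0    0
  b   0    0    0    0    1    1
  c   0    0    0    0    1    1
  d   0    1    1    1    1    1
  a   0    1    1    1    1    1
  e   0    1    1    1    1    1
LCS length = dp[6][5] = 1

1


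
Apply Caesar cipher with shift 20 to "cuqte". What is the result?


Caesar cipher: shift "cuqte" by 20
  'c' (pos 2) + 20 = pos 22 = 'w'
  'u' (pos 20) + 20 = pos 14 = 'o'
  'q' (pos 16) + 20 = pos 10 = 'k'
  't' (pos 19) + 20 = pos 13 = 'n'
  'e' (pos 4) + 20 = pos 24 = 'y'
Result: wokny

wokny


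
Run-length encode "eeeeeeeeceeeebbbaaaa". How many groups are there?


Input: eeeeeeeeceeeebbbaaaa
Scanning for consecutive runs:
  Group 1: 'e' x 8 (positions 0-7)
  Group 2: 'c' x 1 (positions 8-8)
  Group 3: 'e' x 4 (positions 9-12)
  Group 4: 'b' x 3 (positions 13-15)
  Group 5: 'a' x 4 (positions 16-19)
Total groups: 5

5


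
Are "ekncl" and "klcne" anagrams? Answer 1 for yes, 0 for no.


Strings: "ekncl", "klcne"
Sorted first:  cekln
Sorted second: cekln
Sorted forms match => anagrams

1


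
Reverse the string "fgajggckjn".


Input: fgajggckjn
Reading characters right to left:
  Position 9: 'n'
  Position 8: 'j'
  Position 7: 'k'
  Position 6: 'c'
  Position 5: 'g'
  Position 4: 'g'
  Position 3: 'j'
  Position 2: 'a'
  Position 1: 'g'
  Position 0: 'f'
Reversed: njkcggjagf

njkcggjagf


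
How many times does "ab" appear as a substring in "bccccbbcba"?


Searching for "ab" in "bccccbbcba"
Scanning each position:
  Position 0: "bc" => no
  Position 1: "cc" => no
  Position 2: "cc" => no
  Position 3: "cc" => no
  Position 4: "cb" => no
  Position 5: "bb" => no
  Position 6: "bc" => no
  Position 7: "cb" => no
  Position 8: "ba" => no
Total occurrences: 0

0


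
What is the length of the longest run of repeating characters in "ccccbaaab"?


Input: "ccccbaaab"
Scanning for longest run:
  Position 1 ('c'): continues run of 'c', length=2
  Position 2 ('c'): continues run of 'c', length=3
  Position 3 ('c'): continues run of 'c', length=4
  Position 4 ('b'): new char, reset run to 1
  Position 5 ('a'): new char, reset run to 1
  Position 6 ('a'): continues run of 'a', length=2
  Position 7 ('a'): continues run of 'a', length=3
  Position 8 ('b'): new char, reset run to 1
Longest run: 'c' with length 4

4


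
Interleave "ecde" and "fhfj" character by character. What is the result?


Interleaving "ecde" and "fhfj":
  Position 0: 'e' from first, 'f' from second => "ef"
  Position 1: 'c' from first, 'h' from second => "ch"
  Position 2: 'd' from first, 'f' from second => "df"
  Position 3: 'e' from first, 'j' from second => "ej"
Result: efchdfej

efchdfej


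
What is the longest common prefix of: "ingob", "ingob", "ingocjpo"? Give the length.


Words: ingob, ingob, ingocjpo
  Position 0: all 'i' => match
  Position 1: all 'n' => match
  Position 2: all 'g' => match
  Position 3: all 'o' => match
  Position 4: ('b', 'b', 'c') => mismatch, stop
LCP = "ingo" (length 4)

4


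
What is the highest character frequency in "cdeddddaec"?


Input: cdeddddaec
Character counts:
  'a': 1
  'c': 2
  'd': 5
  'e': 2
Maximum frequency: 5

5


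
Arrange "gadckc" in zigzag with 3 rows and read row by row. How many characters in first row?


Zigzag "gadckc" into 3 rows:
Placing characters:
  'g' => row 0
  'a' => row 1
  'd' => row 2
  'c' => row 1
  'k' => row 0
  'c' => row 1
Rows:
  Row 0: "gk"
  Row 1: "acc"
  Row 2: "d"
First row length: 2

2


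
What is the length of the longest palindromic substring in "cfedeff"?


Input: "cfedeff"
Checking substrings for palindromes:
  [1:6] "fedef" (len 5) => palindrome
  [2:5] "ede" (len 3) => palindrome
  [5:7] "ff" (len 2) => palindrome
Longest palindromic substring: "fedef" with length 5

5


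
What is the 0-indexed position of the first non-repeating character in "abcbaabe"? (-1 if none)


Input: abcbaabe
Character frequencies:
  'a': 3
  'b': 3
  'c': 1
  'e': 1
Scanning left to right for freq == 1:
  Position 0 ('a'): freq=3, skip
  Position 1 ('b'): freq=3, skip
  Position 2 ('c'): unique! => answer = 2

2


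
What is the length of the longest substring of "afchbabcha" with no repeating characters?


Input: "afchbabcha"
Sliding window (track last position of each char):
  Position 0 ('a'): window [0,0] length 1 -- new best
  Position 1 ('f'): window [0,1] length 2 -- new best
  Position 2 ('c'): window [0,2] length 3 -- new best
  Position 3 ('h'): window [0,3] length 4 -- new best
  Position 4 ('b'): window [0,4] length 5 -- new best
  Position 5 ('a'): repeat (last at 0), move window start to 1
  Position 5 ('a'): window [1,5] length 5
  Position 6 ('b'): repeat (last at 4), move window start to 5
  Position 6 ('b'): window [5,6] length 2
  Position 7 ('c'): window [5,7] length 3
  Position 8 ('h'): window [5,8] length 4
  Position 9 ('a'): repeat (last at 5), move window start to 6
  Position 9 ('a'): window [6,9] length 4
Longest substring with no repeats: "afchb" with length 5

5


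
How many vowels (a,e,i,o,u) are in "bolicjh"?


Input: bolicjh
Checking each character:
  'b' at position 0: consonant
  'o' at position 1: vowel (running total: 1)
  'l' at position 2: consonant
  'i' at position 3: vowel (running total: 2)
  'c' at position 4: consonant
  'j' at position 5: consonant
  'h' at position 6: consonant
Total vowels: 2

2


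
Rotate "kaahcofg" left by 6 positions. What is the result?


Input: "kaahcofg", rotate left by 6
First 6 characters: "kaahco"
Remaining characters: "fg"
Concatenate remaining + first: "fg" + "kaahco" = "fgkaahco"

fgkaahco


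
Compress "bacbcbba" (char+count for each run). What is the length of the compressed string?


Input: bacbcbba
Runs:
  'b' x 1 => "b1"
  'a' x 1 => "a1"
  'c' x 1 => "c1"
  'b' x 1 => "b1"
  'c' x 1 => "c1"
  'b' x 2 => "b2"
  'a' x 1 => "a1"
Compressed: "b1a1c1b1c1b2a1"
Compressed length: 14

14


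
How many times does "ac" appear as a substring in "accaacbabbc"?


Searching for "ac" in "accaacbabbc"
Scanning each position:
  Position 0: "ac" => MATCH
  Position 1: "cc" => no
  Position 2: "ca" => no
  Position 3: "aa" => no
  Position 4: "ac" => MATCH
  Position 5: "cb" => no
  Position 6: "ba" => no
  Position 7: "ab" => no
  Position 8: "bb" => no
  Position 9: "bc" => no
Total occurrences: 2

2


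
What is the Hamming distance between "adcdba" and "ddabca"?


Comparing "adcdba" and "ddabca" position by position:
  Position 0: 'a' vs 'd' => differ
  Position 1: 'd' vs 'd' => same
  Position 2: 'c' vs 'a' => differ
  Position 3: 'd' vs 'b' => differ
  Position 4: 'b' vs 'c' => differ
  Position 5: 'a' vs 'a' => same
Total differences (Hamming distance): 4

4


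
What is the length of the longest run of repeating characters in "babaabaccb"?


Input: "babaabaccb"
Scanning for longest run:
  Position 1 ('a'): new char, reset run to 1
  Position 2 ('b'): new char, reset run to 1
  Position 3 ('a'): new char, reset run to 1
  Position 4 ('a'): continues run of 'a', length=2
  Position 5 ('b'): new char, reset run to 1
  Position 6 ('a'): new char, reset run to 1
  Position 7 ('c'): new char, reset run to 1
  Position 8 ('c'): continues run of 'c', length=2
  Position 9 ('b'): new char, reset run to 1
Longest run: 'a' with length 2

2


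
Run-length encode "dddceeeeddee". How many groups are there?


Input: dddceeeeddee
Scanning for consecutive runs:
  Group 1: 'd' x 3 (positions 0-2)
  Group 2: 'c' x 1 (positions 3-3)
  Group 3: 'e' x 4 (positions 4-7)
  Group 4: 'd' x 2 (positions 8-9)
  Group 5: 'e' x 2 (positions 10-11)
Total groups: 5

5


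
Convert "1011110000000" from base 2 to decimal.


Input: "1011110000000" in base 2
Positional expansion:
  Digit '1' (value 1) x 2^12 = 4096
  Digit '0' (value 0) x 2^11 = 0
  Digit '1' (value 1) x 2^10 = 1024
  Digit '1' (value 1) x 2^9 = 512
  Digit '1' (value 1) x 2^8 = 256
  Digit '1' (value 1) x 2^7 = 128
  Digit '0' (value 0) x 2^6 = 0
  Digit '0' (value 0) x 2^5 = 0
  Digit '0' (value 0) x 2^4 = 0
  Digit '0' (value 0) x 2^3 = 0
  Digit '0' (value 0) x 2^2 = 0
  Digit '0' (value 0) x 2^1 = 0
  Digit '0' (value 0) x 2^0 = 0
Sum = 6016

6016


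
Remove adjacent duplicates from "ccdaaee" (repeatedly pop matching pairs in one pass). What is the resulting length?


Input: ccdaaee
Stack-based adjacent duplicate removal:
  Read 'c': push. Stack: c
  Read 'c': matches stack top 'c' => pop. Stack: (empty)
  Read 'd': push. Stack: d
  Read 'a': push. Stack: da
  Read 'a': matches stack top 'a' => pop. Stack: d
  Read 'e': push. Stack: de
  Read 'e': matches stack top 'e' => pop. Stack: d
Final stack: "d" (length 1)

1


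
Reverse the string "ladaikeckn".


Input: ladaikeckn
Reading characters right to left:
  Position 9: 'n'
  Position 8: 'k'
  Position 7: 'c'
  Position 6: 'e'
  Position 5: 'k'
  Position 4: 'i'
  Position 3: 'a'
  Position 2: 'd'
  Position 1: 'a'
  Position 0: 'l'
Reversed: nkcekiadal

nkcekiadal


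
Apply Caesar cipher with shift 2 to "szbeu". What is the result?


Caesar cipher: shift "szbeu" by 2
  's' (pos 18) + 2 = pos 20 = 'u'
  'z' (pos 25) + 2 = pos 1 = 'b'
  'b' (pos 1) + 2 = pos 3 = 'd'
  'e' (pos 4) + 2 = pos 6 = 'g'
  'u' (pos 20) + 2 = pos 22 = 'w'
Result: ubdgw

ubdgw


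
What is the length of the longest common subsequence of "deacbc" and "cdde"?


LCS of "deacbc" and "cdde"
DP table:
           c    d    d    e
      0    0    0    0    0
  d   0    0    1    1    1
  e   0    0    1    1    2
  a   0    0    1    1    2
  c   0    1    1    1    2
  b   0    1    1    1    2
  c   0    1    1    1    2
LCS length = dp[6][4] = 2

2


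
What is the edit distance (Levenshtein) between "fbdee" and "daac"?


Computing edit distance: "fbdee" -> "daac"
DP table:
           d    a    a    c
      0    1    2    3    4
  f   1    1    2    3    4
  b   2    2    2    3    4
  d   3    2    3    3    4
  e   4    3    3    4    4
  e   5    4    4    4    5
Edit distance = dp[5][4] = 5

5


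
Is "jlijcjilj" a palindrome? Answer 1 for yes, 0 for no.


Input: jlijcjilj
Reversed: jlijcjilj
  Compare pos 0 ('j') with pos 8 ('j'): match
  Compare pos 1 ('l') with pos 7 ('l'): match
  Compare pos 2 ('i') with pos 6 ('i'): match
  Compare pos 3 ('j') with pos 5 ('j'): match
Result: palindrome

1


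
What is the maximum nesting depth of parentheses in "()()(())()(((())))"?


Input: "()()(())()(((())))"
Tracking depth:
  Position 0 '(': depth becomes 1
  Position 1 ')': depth becomes 0
  Position 2 '(': depth becomes 1
  Position 3 ')': depth becomes 0
  Position 4 '(': depth becomes 1
  Position 5 '(': depth becomes 2
  Position 6 ')': depth becomes 1
  Position 7 ')': depth becomes 0
  Position 8 '(': depth becomes 1
  Position 9 ')': depth becomes 0
  Position 10 '(': depth becomes 1
  Position 11 '(': depth becomes 2
  Position 12 '(': depth becomes 3
  Position 13 '(': depth becomes 4
  Position 14 ')': depth becomes 3
  Position 15 ')': depth becomes 2
  Position 16 ')': depth becomes 1
  Position 17 ')': depth becomes 0
Maximum depth reached: 4

4


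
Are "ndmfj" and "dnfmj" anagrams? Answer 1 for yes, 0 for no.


Strings: "ndmfj", "dnfmj"
Sorted first:  dfjmn
Sorted second: dfjmn
Sorted forms match => anagrams

1


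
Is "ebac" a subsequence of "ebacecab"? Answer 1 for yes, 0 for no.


Check if "ebac" is a subsequence of "ebacecab"
Greedy scan:
  Position 0 ('e'): matches sub[0] = 'e'
  Position 1 ('b'): matches sub[1] = 'b'
  Position 2 ('a'): matches sub[2] = 'a'
  Position 3 ('c'): matches sub[3] = 'c'
  Position 4 ('e'): no match needed
  Position 5 ('c'): no match needed
  Position 6 ('a'): no match needed
  Position 7 ('b'): no match needed
All 4 characters matched => is a subsequence

1


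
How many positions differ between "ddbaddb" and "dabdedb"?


Comparing "ddbaddb" and "dabdedb" position by position:
  Position 0: 'd' vs 'd' => same
  Position 1: 'd' vs 'a' => DIFFER
  Position 2: 'b' vs 'b' => same
  Position 3: 'a' vs 'd' => DIFFER
  Position 4: 'd' vs 'e' => DIFFER
  Position 5: 'd' vs 'd' => same
  Position 6: 'b' vs 'b' => same
Positions that differ: 3

3


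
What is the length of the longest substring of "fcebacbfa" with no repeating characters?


Input: "fcebacbfa"
Sliding window (track last position of each char):
  Position 0 ('f'): window [0,0] length 1 -- new best
  Position 1 ('c'): window [0,1] length 2 -- new best
  Position 2 ('e'): window [0,2] length 3 -- new best
  Position 3 ('b'): window [0,3] length 4 -- new best
  Position 4 ('a'): window [0,4] length 5 -- new best
  Position 5 ('c'): repeat (last at 1), move window start to 2
  Position 5 ('c'): window [2,5] length 4
  Position 6 ('b'): repeat (last at 3), move window start to 4
  Position 6 ('b'): window [4,6] length 3
  Position 7 ('f'): window [4,7] length 4
  Position 8 ('a'): repeat (last at 4), move window start to 5
  Position 8 ('a'): window [5,8] length 4
Longest substring with no repeats: "fceba" with length 5

5


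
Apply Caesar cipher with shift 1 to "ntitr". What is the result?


Caesar cipher: shift "ntitr" by 1
  'n' (pos 13) + 1 = pos 14 = 'o'
  't' (pos 19) + 1 = pos 20 = 'u'
  'i' (pos 8) + 1 = pos 9 = 'j'
  't' (pos 19) + 1 = pos 20 = 'u'
  'r' (pos 17) + 1 = pos 18 = 's'
Result: oujus

oujus


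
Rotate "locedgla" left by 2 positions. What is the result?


Input: "locedgla", rotate left by 2
First 2 characters: "lo"
Remaining characters: "cedgla"
Concatenate remaining + first: "cedgla" + "lo" = "cedglalo"

cedglalo


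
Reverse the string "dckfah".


Input: dckfah
Reading characters right to left:
  Position 5: 'h'
  Position 4: 'a'
  Position 3: 'f'
  Position 2: 'k'
  Position 1: 'c'
  Position 0: 'd'
Reversed: hafkcd

hafkcd


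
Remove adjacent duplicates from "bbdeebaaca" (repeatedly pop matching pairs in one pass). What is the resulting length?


Input: bbdeebaaca
Stack-based adjacent duplicate removal:
  Read 'b': push. Stack: b
  Read 'b': matches stack top 'b' => pop. Stack: (empty)
  Read 'd': push. Stack: d
  Read 'e': push. Stack: de
  Read 'e': matches stack top 'e' => pop. Stack: d
  Read 'b': push. Stack: db
  Read 'a': push. Stack: dba
  Read 'a': matches stack top 'a' => pop. Stack: db
  Read 'c': push. Stack: dbc
  Read 'a': push. Stack: dbca
Final stack: "dbca" (length 4)

4


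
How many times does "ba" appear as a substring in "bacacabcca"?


Searching for "ba" in "bacacabcca"
Scanning each position:
  Position 0: "ba" => MATCH
  Position 1: "ac" => no
  Position 2: "ca" => no
  Position 3: "ac" => no
  Position 4: "ca" => no
  Position 5: "ab" => no
  Position 6: "bc" => no
  Position 7: "cc" => no
  Position 8: "ca" => no
Total occurrences: 1

1


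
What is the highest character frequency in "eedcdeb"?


Input: eedcdeb
Character counts:
  'b': 1
  'c': 1
  'd': 2
  'e': 3
Maximum frequency: 3

3


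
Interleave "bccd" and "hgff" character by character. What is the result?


Interleaving "bccd" and "hgff":
  Position 0: 'b' from first, 'h' from second => "bh"
  Position 1: 'c' from first, 'g' from second => "cg"
  Position 2: 'c' from first, 'f' from second => "cf"
  Position 3: 'd' from first, 'f' from second => "df"
Result: bhcgcfdf

bhcgcfdf


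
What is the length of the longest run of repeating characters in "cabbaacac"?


Input: "cabbaacac"
Scanning for longest run:
  Position 1 ('a'): new char, reset run to 1
  Position 2 ('b'): new char, reset run to 1
  Position 3 ('b'): continues run of 'b', length=2
  Position 4 ('a'): new char, reset run to 1
  Position 5 ('a'): continues run of 'a', length=2
  Position 6 ('c'): new char, reset run to 1
  Position 7 ('a'): new char, reset run to 1
  Position 8 ('c'): new char, reset run to 1
Longest run: 'b' with length 2

2


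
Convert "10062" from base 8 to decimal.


Input: "10062" in base 8
Positional expansion:
  Digit '1' (value 1) x 8^4 = 4096
  Digit '0' (value 0) x 8^3 = 0
  Digit '0' (value 0) x 8^2 = 0
  Digit '6' (value 6) x 8^1 = 48
  Digit '2' (value 2) x 8^0 = 2
Sum = 4146

4146


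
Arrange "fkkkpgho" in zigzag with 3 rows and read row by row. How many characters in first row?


Zigzag "fkkkpgho" into 3 rows:
Placing characters:
  'f' => row 0
  'k' => row 1
  'k' => row 2
  'k' => row 1
  'p' => row 0
  'g' => row 1
  'h' => row 2
  'o' => row 1
Rows:
  Row 0: "fp"
  Row 1: "kkgo"
  Row 2: "kh"
First row length: 2

2


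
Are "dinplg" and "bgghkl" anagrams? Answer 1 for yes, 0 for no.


Strings: "dinplg", "bgghkl"
Sorted first:  dgilnp
Sorted second: bgghkl
Differ at position 0: 'd' vs 'b' => not anagrams

0


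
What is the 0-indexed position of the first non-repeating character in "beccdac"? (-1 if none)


Input: beccdac
Character frequencies:
  'a': 1
  'b': 1
  'c': 3
  'd': 1
  'e': 1
Scanning left to right for freq == 1:
  Position 0 ('b'): unique! => answer = 0

0


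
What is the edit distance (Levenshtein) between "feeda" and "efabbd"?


Computing edit distance: "feeda" -> "efabbd"
DP table:
           e    f    a    b    b    d
      0    1    2    3    4    5    6
  f   1    1    1    2    3    4    5
  e   2    1    2    2    3    4    5
  e   3    2    2    3    3    4    5
  d   4    3    3    3    4    4    4
  a   5    4    4    3    4    5    5
Edit distance = dp[5][6] = 5

5


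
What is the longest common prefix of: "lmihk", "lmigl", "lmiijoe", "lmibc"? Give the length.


Words: lmihk, lmigl, lmiijoe, lmibc
  Position 0: all 'l' => match
  Position 1: all 'm' => match
  Position 2: all 'i' => match
  Position 3: ('h', 'g', 'i', 'b') => mismatch, stop
LCP = "lmi" (length 3)

3


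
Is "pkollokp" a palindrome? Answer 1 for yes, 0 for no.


Input: pkollokp
Reversed: pkollokp
  Compare pos 0 ('p') with pos 7 ('p'): match
  Compare pos 1 ('k') with pos 6 ('k'): match
  Compare pos 2 ('o') with pos 5 ('o'): match
  Compare pos 3 ('l') with pos 4 ('l'): match
Result: palindrome

1


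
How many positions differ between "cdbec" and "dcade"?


Comparing "cdbec" and "dcade" position by position:
  Position 0: 'c' vs 'd' => DIFFER
  Position 1: 'd' vs 'c' => DIFFER
  Position 2: 'b' vs 'a' => DIFFER
  Position 3: 'e' vs 'd' => DIFFER
  Position 4: 'c' vs 'e' => DIFFER
Positions that differ: 5

5


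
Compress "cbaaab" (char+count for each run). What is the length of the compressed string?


Input: cbaaab
Runs:
  'c' x 1 => "c1"
  'b' x 1 => "b1"
  'a' x 3 => "a3"
  'b' x 1 => "b1"
Compressed: "c1b1a3b1"
Compressed length: 8

8


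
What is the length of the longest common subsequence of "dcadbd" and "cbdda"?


LCS of "dcadbd" and "cbdda"
DP table:
           c    b    d    d    a
      0    0    0    0    0    0
  d   0    0    0    1    1    1
  c   0    1    1    1    1    1
  a   0    1    1    1    1    2
  d   0    1    1    2    2    2
  b   0    1    2    2    2    2
  d   0    1    2    3    3    3
LCS length = dp[6][5] = 3

3


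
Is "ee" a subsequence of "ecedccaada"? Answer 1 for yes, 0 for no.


Check if "ee" is a subsequence of "ecedccaada"
Greedy scan:
  Position 0 ('e'): matches sub[0] = 'e'
  Position 1 ('c'): no match needed
  Position 2 ('e'): matches sub[1] = 'e'
  Position 3 ('d'): no match needed
  Position 4 ('c'): no match needed
  Position 5 ('c'): no match needed
  Position 6 ('a'): no match needed
  Position 7 ('a'): no match needed
  Position 8 ('d'): no match needed
  Position 9 ('a'): no match needed
All 2 characters matched => is a subsequence

1


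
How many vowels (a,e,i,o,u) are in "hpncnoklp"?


Input: hpncnoklp
Checking each character:
  'h' at position 0: consonant
  'p' at position 1: consonant
  'n' at position 2: consonant
  'c' at position 3: consonant
  'n' at position 4: consonant
  'o' at position 5: vowel (running total: 1)
  'k' at position 6: consonant
  'l' at position 7: consonant
  'p' at position 8: consonant
Total vowels: 1

1


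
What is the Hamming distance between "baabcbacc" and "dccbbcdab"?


Comparing "baabcbacc" and "dccbbcdab" position by position:
  Position 0: 'b' vs 'd' => differ
  Position 1: 'a' vs 'c' => differ
  Position 2: 'a' vs 'c' => differ
  Position 3: 'b' vs 'b' => same
  Position 4: 'c' vs 'b' => differ
  Position 5: 'b' vs 'c' => differ
  Position 6: 'a' vs 'd' => differ
  Position 7: 'c' vs 'a' => differ
  Position 8: 'c' vs 'b' => differ
Total differences (Hamming distance): 8

8


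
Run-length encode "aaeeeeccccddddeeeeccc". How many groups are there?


Input: aaeeeeccccddddeeeeccc
Scanning for consecutive runs:
  Group 1: 'a' x 2 (positions 0-1)
  Group 2: 'e' x 4 (positions 2-5)
  Group 3: 'c' x 4 (positions 6-9)
  Group 4: 'd' x 4 (positions 10-13)
  Group 5: 'e' x 4 (positions 14-17)
  Group 6: 'c' x 3 (positions 18-20)
Total groups: 6

6


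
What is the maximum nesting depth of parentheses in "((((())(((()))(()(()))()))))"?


Input: "((((())(((()))(()(()))()))))"
Tracking depth:
  Position 0 '(': depth becomes 1
  Position 1 '(': depth becomes 2
  Position 2 '(': depth becomes 3
  Position 3 '(': depth becomes 4
  Position 4 '(': depth becomes 5
  Position 5 ')': depth becomes 4
  Position 6 ')': depth becomes 3
  Position 7 '(': depth becomes 4
  Position 8 '(': depth becomes 5
  Position 9 '(': depth becomes 6
  Position 10 '(': depth becomes 7
  Position 11 ')': depth becomes 6
  Position 12 ')': depth becomes 5
  Position 13 ')': depth becomes 4
  Position 14 '(': depth becomes 5
  Position 15 '(': depth becomes 6
  Position 16 ')': depth becomes 5
  Position 17 '(': depth becomes 6
  Position 18 '(': depth becomes 7
  Position 19 ')': depth becomes 6
  Position 20 ')': depth becomes 5
  Position 21 ')': depth becomes 4
  Position 22 '(': depth becomes 5
  Position 23 ')': depth becomes 4
  Position 24 ')': depth becomes 3
  Position 25 ')': depth becomes 2
  Position 26 ')': depth becomes 1
  Position 27 ')': depth becomes 0
Maximum depth reached: 7

7


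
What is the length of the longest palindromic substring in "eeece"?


Input: "eeece"
Checking substrings for palindromes:
  [0:3] "eee" (len 3) => palindrome
  [2:5] "ece" (len 3) => palindrome
  [0:2] "ee" (len 2) => palindrome
  [1:3] "ee" (len 2) => palindrome
Longest palindromic substring: "eee" with length 3

3


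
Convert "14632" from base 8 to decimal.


Input: "14632" in base 8
Positional expansion:
  Digit '1' (value 1) x 8^4 = 4096
  Digit '4' (value 4) x 8^3 = 2048
  Digit '6' (value 6) x 8^2 = 384
  Digit '3' (value 3) x 8^1 = 24
  Digit '2' (value 2) x 8^0 = 2
Sum = 6554

6554


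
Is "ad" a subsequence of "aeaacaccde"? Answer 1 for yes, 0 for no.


Check if "ad" is a subsequence of "aeaacaccde"
Greedy scan:
  Position 0 ('a'): matches sub[0] = 'a'
  Position 1 ('e'): no match needed
  Position 2 ('a'): no match needed
  Position 3 ('a'): no match needed
  Position 4 ('c'): no match needed
  Position 5 ('a'): no match needed
  Position 6 ('c'): no match needed
  Position 7 ('c'): no match needed
  Position 8 ('d'): matches sub[1] = 'd'
  Position 9 ('e'): no match needed
All 2 characters matched => is a subsequence

1


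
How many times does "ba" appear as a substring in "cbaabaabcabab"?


Searching for "ba" in "cbaabaabcabab"
Scanning each position:
  Position 0: "cb" => no
  Position 1: "ba" => MATCH
  Position 2: "aa" => no
  Position 3: "ab" => no
  Position 4: "ba" => MATCH
  Position 5: "aa" => no
  Position 6: "ab" => no
  Position 7: "bc" => no
  Position 8: "ca" => no
  Position 9: "ab" => no
  Position 10: "ba" => MATCH
  Position 11: "ab" => no
Total occurrences: 3

3


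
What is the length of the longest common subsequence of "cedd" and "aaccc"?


LCS of "cedd" and "aaccc"
DP table:
           a    a    c    c    c
      0    0    0    0    0    0
  c   0    0    0    1    1    1
  e   0    0    0    1    1    1
  d   0    0    0    1    1    1
  d   0    0    0    1    1    1
LCS length = dp[4][5] = 1

1


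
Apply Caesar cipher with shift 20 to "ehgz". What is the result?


Caesar cipher: shift "ehgz" by 20
  'e' (pos 4) + 20 = pos 24 = 'y'
  'h' (pos 7) + 20 = pos 1 = 'b'
  'g' (pos 6) + 20 = pos 0 = 'a'
  'z' (pos 25) + 20 = pos 19 = 't'
Result: ybat

ybat


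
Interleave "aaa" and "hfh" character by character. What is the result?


Interleaving "aaa" and "hfh":
  Position 0: 'a' from first, 'h' from second => "ah"
  Position 1: 'a' from first, 'f' from second => "af"
  Position 2: 'a' from first, 'h' from second => "ah"
Result: ahafah

ahafah


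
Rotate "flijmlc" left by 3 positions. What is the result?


Input: "flijmlc", rotate left by 3
First 3 characters: "fli"
Remaining characters: "jmlc"
Concatenate remaining + first: "jmlc" + "fli" = "jmlcfli"

jmlcfli


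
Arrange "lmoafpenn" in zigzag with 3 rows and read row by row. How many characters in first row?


Zigzag "lmoafpenn" into 3 rows:
Placing characters:
  'l' => row 0
  'm' => row 1
  'o' => row 2
  'a' => row 1
  'f' => row 0
  'p' => row 1
  'e' => row 2
  'n' => row 1
  'n' => row 0
Rows:
  Row 0: "lfn"
  Row 1: "mapn"
  Row 2: "oe"
First row length: 3

3


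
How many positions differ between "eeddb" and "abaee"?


Comparing "eeddb" and "abaee" position by position:
  Position 0: 'e' vs 'a' => DIFFER
  Position 1: 'e' vs 'b' => DIFFER
  Position 2: 'd' vs 'a' => DIFFER
  Position 3: 'd' vs 'e' => DIFFER
  Position 4: 'b' vs 'e' => DIFFER
Positions that differ: 5

5


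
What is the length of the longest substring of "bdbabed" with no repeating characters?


Input: "bdbabed"
Sliding window (track last position of each char):
  Position 0 ('b'): window [0,0] length 1 -- new best
  Position 1 ('d'): window [0,1] length 2 -- new best
  Position 2 ('b'): repeat (last at 0), move window start to 1
  Position 2 ('b'): window [1,2] length 2
  Position 3 ('a'): window [1,3] length 3 -- new best
  Position 4 ('b'): repeat (last at 2), move window start to 3
  Position 4 ('b'): window [3,4] length 2
  Position 5 ('e'): window [3,5] length 3
  Position 6 ('d'): window [3,6] length 4 -- new best
Longest substring with no repeats: "abed" with length 4

4


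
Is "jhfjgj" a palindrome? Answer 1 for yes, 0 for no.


Input: jhfjgj
Reversed: jgjfhj
  Compare pos 0 ('j') with pos 5 ('j'): match
  Compare pos 1 ('h') with pos 4 ('g'): MISMATCH
  Compare pos 2 ('f') with pos 3 ('j'): MISMATCH
Result: not a palindrome

0


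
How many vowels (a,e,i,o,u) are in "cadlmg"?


Input: cadlmg
Checking each character:
  'c' at position 0: consonant
  'a' at position 1: vowel (running total: 1)
  'd' at position 2: consonant
  'l' at position 3: consonant
  'm' at position 4: consonant
  'g' at position 5: consonant
Total vowels: 1

1


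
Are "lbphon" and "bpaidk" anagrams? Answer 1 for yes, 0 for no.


Strings: "lbphon", "bpaidk"
Sorted first:  bhlnop
Sorted second: abdikp
Differ at position 0: 'b' vs 'a' => not anagrams

0


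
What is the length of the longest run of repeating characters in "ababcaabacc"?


Input: "ababcaabacc"
Scanning for longest run:
  Position 1 ('b'): new char, reset run to 1
  Position 2 ('a'): new char, reset run to 1
  Position 3 ('b'): new char, reset run to 1
  Position 4 ('c'): new char, reset run to 1
  Position 5 ('a'): new char, reset run to 1
  Position 6 ('a'): continues run of 'a', length=2
  Position 7 ('b'): new char, reset run to 1
  Position 8 ('a'): new char, reset run to 1
  Position 9 ('c'): new char, reset run to 1
  Position 10 ('c'): continues run of 'c', length=2
Longest run: 'a' with length 2

2


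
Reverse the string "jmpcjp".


Input: jmpcjp
Reading characters right to left:
  Position 5: 'p'
  Position 4: 'j'
  Position 3: 'c'
  Position 2: 'p'
  Position 1: 'm'
  Position 0: 'j'
Reversed: pjcpmj

pjcpmj


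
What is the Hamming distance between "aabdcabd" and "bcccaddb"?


Comparing "aabdcabd" and "bcccaddb" position by position:
  Position 0: 'a' vs 'b' => differ
  Position 1: 'a' vs 'c' => differ
  Position 2: 'b' vs 'c' => differ
  Position 3: 'd' vs 'c' => differ
  Position 4: 'c' vs 'a' => differ
  Position 5: 'a' vs 'd' => differ
  Position 6: 'b' vs 'd' => differ
  Position 7: 'd' vs 'b' => differ
Total differences (Hamming distance): 8

8


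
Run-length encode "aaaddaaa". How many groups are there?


Input: aaaddaaa
Scanning for consecutive runs:
  Group 1: 'a' x 3 (positions 0-2)
  Group 2: 'd' x 2 (positions 3-4)
  Group 3: 'a' x 3 (positions 5-7)
Total groups: 3

3


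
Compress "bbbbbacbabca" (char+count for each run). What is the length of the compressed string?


Input: bbbbbacbabca
Runs:
  'b' x 5 => "b5"
  'a' x 1 => "a1"
  'c' x 1 => "c1"
  'b' x 1 => "b1"
  'a' x 1 => "a1"
  'b' x 1 => "b1"
  'c' x 1 => "c1"
  'a' x 1 => "a1"
Compressed: "b5a1c1b1a1b1c1a1"
Compressed length: 16

16


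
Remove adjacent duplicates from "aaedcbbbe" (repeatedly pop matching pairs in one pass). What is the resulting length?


Input: aaedcbbbe
Stack-based adjacent duplicate removal:
  Read 'a': push. Stack: a
  Read 'a': matches stack top 'a' => pop. Stack: (empty)
  Read 'e': push. Stack: e
  Read 'd': push. Stack: ed
  Read 'c': push. Stack: edc
  Read 'b': push. Stack: edcb
  Read 'b': matches stack top 'b' => pop. Stack: edc
  Read 'b': push. Stack: edcb
  Read 'e': push. Stack: edcbe
Final stack: "edcbe" (length 5)

5


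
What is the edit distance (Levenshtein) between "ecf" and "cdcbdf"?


Computing edit distance: "ecf" -> "cdcbdf"
DP table:
           c    d    c    b    d    f
      0    1    2    3    4    5    6
  e   1    1    2    3    4    5    6
  c   2    1    2    2    3    4    5
  f   3    2    2    3    3    4    4
Edit distance = dp[3][6] = 4

4


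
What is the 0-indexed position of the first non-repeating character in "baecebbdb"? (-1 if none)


Input: baecebbdb
Character frequencies:
  'a': 1
  'b': 4
  'c': 1
  'd': 1
  'e': 2
Scanning left to right for freq == 1:
  Position 0 ('b'): freq=4, skip
  Position 1 ('a'): unique! => answer = 1

1


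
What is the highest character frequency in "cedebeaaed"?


Input: cedebeaaed
Character counts:
  'a': 2
  'b': 1
  'c': 1
  'd': 2
  'e': 4
Maximum frequency: 4

4


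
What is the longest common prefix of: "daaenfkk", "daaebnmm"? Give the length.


Words: daaenfkk, daaebnmm
  Position 0: all 'd' => match
  Position 1: all 'a' => match
  Position 2: all 'a' => match
  Position 3: all 'e' => match
  Position 4: ('n', 'b') => mismatch, stop
LCP = "daae" (length 4)

4


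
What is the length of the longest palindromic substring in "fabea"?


Input: "fabea"
Checking substrings for palindromes:
  No multi-char palindromic substrings found
Longest palindromic substring: "f" with length 1

1


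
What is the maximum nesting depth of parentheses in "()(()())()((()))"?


Input: "()(()())()((()))"
Tracking depth:
  Position 0 '(': depth becomes 1
  Position 1 ')': depth becomes 0
  Position 2 '(': depth becomes 1
  Position 3 '(': depth becomes 2
  Position 4 ')': depth becomes 1
  Position 5 '(': depth becomes 2
  Position 6 ')': depth becomes 1
  Position 7 ')': depth becomes 0
  Position 8 '(': depth becomes 1
  Position 9 ')': depth becomes 0
  Position 10 '(': depth becomes 1
  Position 11 '(': depth becomes 2
  Position 12 '(': depth becomes 3
  Position 13 ')': depth becomes 2
  Position 14 ')': depth becomes 1
  Position 15 ')': depth becomes 0
Maximum depth reached: 3

3


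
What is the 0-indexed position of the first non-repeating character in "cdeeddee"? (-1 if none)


Input: cdeeddee
Character frequencies:
  'c': 1
  'd': 3
  'e': 4
Scanning left to right for freq == 1:
  Position 0 ('c'): unique! => answer = 0

0


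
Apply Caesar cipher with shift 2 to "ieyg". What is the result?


Caesar cipher: shift "ieyg" by 2
  'i' (pos 8) + 2 = pos 10 = 'k'
  'e' (pos 4) + 2 = pos 6 = 'g'
  'y' (pos 24) + 2 = pos 0 = 'a'
  'g' (pos 6) + 2 = pos 8 = 'i'
Result: kgai

kgai


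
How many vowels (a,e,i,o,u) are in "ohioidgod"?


Input: ohioidgod
Checking each character:
  'o' at position 0: vowel (running total: 1)
  'h' at position 1: consonant
  'i' at position 2: vowel (running total: 2)
  'o' at position 3: vowel (running total: 3)
  'i' at position 4: vowel (running total: 4)
  'd' at position 5: consonant
  'g' at position 6: consonant
  'o' at position 7: vowel (running total: 5)
  'd' at position 8: consonant
Total vowels: 5

5


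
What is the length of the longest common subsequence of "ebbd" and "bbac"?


LCS of "ebbd" and "bbac"
DP table:
           b    b    a    c
      0    0    0    0    0
  e   0    0    0    0    0
  b   0    1    1    1    1
  b   0    1    2    2    2
  d   0    1    2    2    2
LCS length = dp[4][4] = 2

2


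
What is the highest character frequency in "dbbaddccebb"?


Input: dbbaddccebb
Character counts:
  'a': 1
  'b': 4
  'c': 2
  'd': 3
  'e': 1
Maximum frequency: 4

4


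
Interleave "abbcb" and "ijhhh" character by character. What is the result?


Interleaving "abbcb" and "ijhhh":
  Position 0: 'a' from first, 'i' from second => "ai"
  Position 1: 'b' from first, 'j' from second => "bj"
  Position 2: 'b' from first, 'h' from second => "bh"
  Position 3: 'c' from first, 'h' from second => "ch"
  Position 4: 'b' from first, 'h' from second => "bh"
Result: aibjbhchbh

aibjbhchbh


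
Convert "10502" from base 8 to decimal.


Input: "10502" in base 8
Positional expansion:
  Digit '1' (value 1) x 8^4 = 4096
  Digit '0' (value 0) x 8^3 = 0
  Digit '5' (value 5) x 8^2 = 320
  Digit '0' (value 0) x 8^1 = 0
  Digit '2' (value 2) x 8^0 = 2
Sum = 4418

4418


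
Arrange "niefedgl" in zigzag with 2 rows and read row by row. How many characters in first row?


Zigzag "niefedgl" into 2 rows:
Placing characters:
  'n' => row 0
  'i' => row 1
  'e' => row 0
  'f' => row 1
  'e' => row 0
  'd' => row 1
  'g' => row 0
  'l' => row 1
Rows:
  Row 0: "neeg"
  Row 1: "ifdl"
First row length: 4

4


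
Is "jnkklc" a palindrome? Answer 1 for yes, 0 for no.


Input: jnkklc
Reversed: clkknj
  Compare pos 0 ('j') with pos 5 ('c'): MISMATCH
  Compare pos 1 ('n') with pos 4 ('l'): MISMATCH
  Compare pos 2 ('k') with pos 3 ('k'): match
Result: not a palindrome

0


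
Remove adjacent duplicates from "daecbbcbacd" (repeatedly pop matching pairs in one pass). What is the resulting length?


Input: daecbbcbacd
Stack-based adjacent duplicate removal:
  Read 'd': push. Stack: d
  Read 'a': push. Stack: da
  Read 'e': push. Stack: dae
  Read 'c': push. Stack: daec
  Read 'b': push. Stack: daecb
  Read 'b': matches stack top 'b' => pop. Stack: daec
  Read 'c': matches stack top 'c' => pop. Stack: dae
  Read 'b': push. Stack: daeb
  Read 'a': push. Stack: daeba
  Read 'c': push. Stack: daebac
  Read 'd': push. Stack: daebacd
Final stack: "daebacd" (length 7)

7


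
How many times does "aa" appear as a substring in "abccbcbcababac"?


Searching for "aa" in "abccbcbcababac"
Scanning each position:
  Position 0: "ab" => no
  Position 1: "bc" => no
  Position 2: "cc" => no
  Position 3: "cb" => no
  Position 4: "bc" => no
  Position 5: "cb" => no
  Position 6: "bc" => no
  Position 7: "ca" => no
  Position 8: "ab" => no
  Position 9: "ba" => no
  Position 10: "ab" => no
  Position 11: "ba" => no
  Position 12: "ac" => no
Total occurrences: 0

0


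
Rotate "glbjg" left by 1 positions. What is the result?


Input: "glbjg", rotate left by 1
First 1 characters: "g"
Remaining characters: "lbjg"
Concatenate remaining + first: "lbjg" + "g" = "lbjgg"

lbjgg


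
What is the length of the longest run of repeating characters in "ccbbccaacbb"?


Input: "ccbbccaacbb"
Scanning for longest run:
  Position 1 ('c'): continues run of 'c', length=2
  Position 2 ('b'): new char, reset run to 1
  Position 3 ('b'): continues run of 'b', length=2
  Position 4 ('c'): new char, reset run to 1
  Position 5 ('c'): continues run of 'c', length=2
  Position 6 ('a'): new char, reset run to 1
  Position 7 ('a'): continues run of 'a', length=2
  Position 8 ('c'): new char, reset run to 1
  Position 9 ('b'): new char, reset run to 1
  Position 10 ('b'): continues run of 'b', length=2
Longest run: 'c' with length 2

2


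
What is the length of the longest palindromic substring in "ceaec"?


Input: "ceaec"
Checking substrings for palindromes:
  [0:5] "ceaec" (len 5) => palindrome
  [1:4] "eae" (len 3) => palindrome
Longest palindromic substring: "ceaec" with length 5

5


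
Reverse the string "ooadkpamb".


Input: ooadkpamb
Reading characters right to left:
  Position 8: 'b'
  Position 7: 'm'
  Position 6: 'a'
  Position 5: 'p'
  Position 4: 'k'
  Position 3: 'd'
  Position 2: 'a'
  Position 1: 'o'
  Position 0: 'o'
Reversed: bmapkdaoo

bmapkdaoo


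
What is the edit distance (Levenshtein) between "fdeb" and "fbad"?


Computing edit distance: "fdeb" -> "fbad"
DP table:
           f    b    a    d
      0    1    2    3    4
  f   1    0    1    2    3
  d   2    1    1    2    2
  e   3    2    2    2    3
  b   4    3    2    3    3
Edit distance = dp[4][4] = 3

3


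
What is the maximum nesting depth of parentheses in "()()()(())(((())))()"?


Input: "()()()(())(((())))()"
Tracking depth:
  Position 0 '(': depth becomes 1
  Position 1 ')': depth becomes 0
  Position 2 '(': depth becomes 1
  Position 3 ')': depth becomes 0
  Position 4 '(': depth becomes 1
  Position 5 ')': depth becomes 0
  Position 6 '(': depth becomes 1
  Position 7 '(': depth becomes 2
  Position 8 ')': depth becomes 1
  Position 9 ')': depth becomes 0
  Position 10 '(': depth becomes 1
  Position 11 '(': depth becomes 2
  Position 12 '(': depth becomes 3
  Position 13 '(': depth becomes 4
  Position 14 ')': depth becomes 3
  Position 15 ')': depth becomes 2
  Position 16 ')': depth becomes 1
  Position 17 ')': depth becomes 0
  Position 18 '(': depth becomes 1
  Position 19 ')': depth becomes 0
Maximum depth reached: 4

4


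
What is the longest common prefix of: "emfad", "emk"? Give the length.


Words: emfad, emk
  Position 0: all 'e' => match
  Position 1: all 'm' => match
  Position 2: ('f', 'k') => mismatch, stop
LCP = "em" (length 2)

2


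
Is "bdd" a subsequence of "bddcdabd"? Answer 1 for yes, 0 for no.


Check if "bdd" is a subsequence of "bddcdabd"
Greedy scan:
  Position 0 ('b'): matches sub[0] = 'b'
  Position 1 ('d'): matches sub[1] = 'd'
  Position 2 ('d'): matches sub[2] = 'd'
  Position 3 ('c'): no match needed
  Position 4 ('d'): no match needed
  Position 5 ('a'): no match needed
  Position 6 ('b'): no match needed
  Position 7 ('d'): no match needed
All 3 characters matched => is a subsequence

1


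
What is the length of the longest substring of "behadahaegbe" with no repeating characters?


Input: "behadahaegbe"
Sliding window (track last position of each char):
  Position 0 ('b'): window [0,0] length 1 -- new best
  Position 1 ('e'): window [0,1] length 2 -- new best
  Position 2 ('h'): window [0,2] length 3 -- new best
  Position 3 ('a'): window [0,3] length 4 -- new best
  Position 4 ('d'): window [0,4] length 5 -- new best
  Position 5 ('a'): repeat (last at 3), move window start to 4
  Position 5 ('a'): window [4,5] length 2
  Position 6 ('h'): window [4,6] length 3
  Position 7 ('a'): repeat (last at 5), move window start to 6
  Position 7 ('a'): window [6,7] length 2
  Position 8 ('e'): window [6,8] length 3
  Position 9 ('g'): window [6,9] length 4
  Position 10 ('b'): window [6,10] length 5
  Position 11 ('e'): repeat (last at 8), move window start to 9
  Position 11 ('e'): window [9,11] length 3
Longest substring with no repeats: "behad" with length 5

5


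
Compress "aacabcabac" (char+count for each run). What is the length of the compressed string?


Input: aacabcabac
Runs:
  'a' x 2 => "a2"
  'c' x 1 => "c1"
  'a' x 1 => "a1"
  'b' x 1 => "b1"
  'c' x 1 => "c1"
  'a' x 1 => "a1"
  'b' x 1 => "b1"
  'a' x 1 => "a1"
  'c' x 1 => "c1"
Compressed: "a2c1a1b1c1a1b1a1c1"
Compressed length: 18

18
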